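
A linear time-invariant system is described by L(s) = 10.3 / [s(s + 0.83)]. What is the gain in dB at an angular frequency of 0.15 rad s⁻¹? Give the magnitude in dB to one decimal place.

38.2 dB

|j0.15 + 0.83| = √(0.15² + 0.83²) = 0.8434
|j0.15| = 0.15
|L(j0.15)| = 10.3 / (0.8434 × 0.15) = 81.412
20 log₁₀(81.412) = 38.21 dB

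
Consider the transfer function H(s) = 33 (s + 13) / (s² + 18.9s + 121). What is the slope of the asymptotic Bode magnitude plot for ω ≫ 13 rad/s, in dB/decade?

-20 dB/decade

With 1 zero and 2 poles, the high-frequency asymptotic slope is 20 × (1 − 2) = -20 dB/decade.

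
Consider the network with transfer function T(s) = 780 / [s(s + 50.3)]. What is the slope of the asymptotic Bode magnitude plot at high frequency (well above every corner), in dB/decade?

-40 dB/decade

With 0 zeros and 2 poles, the high-frequency asymptotic slope is 20 × (0 − 2) = -40 dB/decade.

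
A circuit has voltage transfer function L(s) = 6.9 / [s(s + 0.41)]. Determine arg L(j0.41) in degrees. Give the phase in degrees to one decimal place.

-135.0 deg

∠(j0.41 + 0.41) = arctan(0.41/0.41) = 45.00°
∠(j0.41) = 90.00°
∠L(j0.41) = − (45.00° + 90.00°) = -135.00°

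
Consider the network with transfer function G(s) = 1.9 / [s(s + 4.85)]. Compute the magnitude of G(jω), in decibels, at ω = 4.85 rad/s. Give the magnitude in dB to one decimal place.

|j4.85 + 4.85| = √(4.85² + 4.85²) = 6.859
|j4.85| = 4.85
|G(j4.85)| = 1.9 / (6.859 × 4.85) = 0.057116
20 log₁₀(0.057116) = -24.86 dB

-24.9 dB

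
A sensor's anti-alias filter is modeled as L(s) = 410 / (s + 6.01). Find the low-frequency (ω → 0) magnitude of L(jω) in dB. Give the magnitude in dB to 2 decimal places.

36.68 dB

L(0) = 410 / 6.01 = 68.22
20 log₁₀(68.22) = 36.678 dB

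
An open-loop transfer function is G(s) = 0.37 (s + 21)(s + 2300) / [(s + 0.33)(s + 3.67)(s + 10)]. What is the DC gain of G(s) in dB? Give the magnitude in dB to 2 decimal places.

G(0) = 0.37 × 21 × 2300 / (0.33 × 3.67 × 10) = 1475.6
20 log₁₀(1475.6) = 63.379 dB

63.38 dB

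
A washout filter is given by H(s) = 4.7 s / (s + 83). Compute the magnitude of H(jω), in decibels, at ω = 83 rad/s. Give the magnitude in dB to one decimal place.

10.4 dB

|j83| = 83
|j83 + 83| = √(83² + 83²) = 117.4
|H(j83)| = 4.7 × 83 / 117.4 = 3.3234
20 log₁₀(3.3234) = 10.43 dB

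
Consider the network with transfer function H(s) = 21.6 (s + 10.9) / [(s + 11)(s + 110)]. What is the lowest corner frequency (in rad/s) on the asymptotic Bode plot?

Break frequencies occur at each pole and zero magnitude: 10.9 rad/s, 11 rad/s, 110 rad/s.
The lowest is 10.9 rad/s.

10.9 rad/s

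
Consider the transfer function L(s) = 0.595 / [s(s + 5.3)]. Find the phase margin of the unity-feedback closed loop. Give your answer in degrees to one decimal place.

Gain crossover: |L(jω)| = 1 at ω ≈ 0.112 rad/s.
∠L(j0.112) = −90° − arctan(0.112/5.3) ≈ -91.21°
PM = 180° + (-91.21°) = 88.79°

88.8°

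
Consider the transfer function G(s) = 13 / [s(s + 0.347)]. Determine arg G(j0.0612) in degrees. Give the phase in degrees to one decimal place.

-100.0°

∠(j0.0612 + 0.347) = arctan(0.0612/0.347) = 10.00°
∠(j0.0612) = 90.00°
∠G(j0.0612) = − (10.00° + 90.00°) = -100.00°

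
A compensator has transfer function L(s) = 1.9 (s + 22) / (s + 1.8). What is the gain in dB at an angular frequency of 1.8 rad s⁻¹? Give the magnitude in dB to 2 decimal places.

|j1.8 + 22| = √(1.8² + 22²) = 22.07
|j1.8 + 1.8| = √(1.8² + 1.8²) = 2.546
|L(j1.8)| = 1.9 × 22.07 / 2.546 = 16.475
20 log₁₀(16.475) = 24.337 dB

24.34 dB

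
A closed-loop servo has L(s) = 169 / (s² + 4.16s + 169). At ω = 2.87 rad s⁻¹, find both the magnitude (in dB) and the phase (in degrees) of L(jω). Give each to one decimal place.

|L| = 0.4 dB, ∠L = -4.2 deg

|(j2.87)² + 4.16(j2.87) + 169| = |160.76 + j11.939| = 161.2
|L(j2.87)| = 169 / 161.2 = 1.0483
20 log₁₀(1.0483) = 0.41 dB
∠[(j2.87)² + 4.16(j2.87) + 169] = ∠[160.76 + j11.939] = 4.25°
∠L(j2.87) = −4.25° = -4.25°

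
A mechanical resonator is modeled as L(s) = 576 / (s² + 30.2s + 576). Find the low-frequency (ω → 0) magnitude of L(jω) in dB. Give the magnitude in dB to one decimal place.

L(0) = 576 / 576 = 1
20 log₁₀(1) = 0.00 dB

0.0 dB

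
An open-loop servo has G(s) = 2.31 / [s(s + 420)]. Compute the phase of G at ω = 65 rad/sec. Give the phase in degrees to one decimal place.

-98.8 deg

∠(j65 + 420) = arctan(65/420) = 8.80°
∠(j65) = 90.00°
∠G(j65) = − (8.80° + 90.00°) = -98.80°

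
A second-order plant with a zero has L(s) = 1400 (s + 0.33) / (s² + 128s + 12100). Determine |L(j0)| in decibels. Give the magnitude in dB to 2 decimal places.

-28.36 dB

L(0) = 1400 × 0.33 / 12100 = 0.038182
20 log₁₀(0.038182) = -28.363 dB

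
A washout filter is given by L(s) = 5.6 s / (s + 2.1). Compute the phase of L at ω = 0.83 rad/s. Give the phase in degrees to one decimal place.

∠(j0.83) = 90.00°
∠(j0.83 + 2.1) = arctan(0.83/2.1) = 21.57°
∠L(j0.83) = 90.00° − 21.57° = 68.43°

68.4°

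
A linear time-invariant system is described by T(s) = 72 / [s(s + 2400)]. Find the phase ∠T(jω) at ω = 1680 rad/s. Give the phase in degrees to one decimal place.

∠(j1680 + 2400) = arctan(1680/2400) = 34.99°
∠(j1680) = 90.00°
∠T(j1680) = − (34.99° + 90.00°) = -124.99°

-125.0°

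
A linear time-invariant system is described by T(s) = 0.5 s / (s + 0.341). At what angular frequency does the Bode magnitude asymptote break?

0.341 rad s⁻¹

The single real pole at s = −0.341 gives a corner at ω = 0.341 rad s⁻¹.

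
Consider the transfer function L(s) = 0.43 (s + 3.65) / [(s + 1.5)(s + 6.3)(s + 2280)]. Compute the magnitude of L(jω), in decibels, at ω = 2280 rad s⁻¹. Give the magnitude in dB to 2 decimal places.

-144.66 dB

|j2280 + 3.65| = √(2280² + 3.65²) = 2280
|j2280 + 1.5| = √(2280² + 1.5²) = 2280
|j2280 + 6.3| = √(2280² + 6.3²) = 2280
|j2280 + 2280| = √(2280² + 2280²) = 3224
|L(j2280)| = 0.43 × 2280 / (2280 × 2280 × 3224) = 5.849e-08
20 log₁₀(5.849e-08) = -144.658 dB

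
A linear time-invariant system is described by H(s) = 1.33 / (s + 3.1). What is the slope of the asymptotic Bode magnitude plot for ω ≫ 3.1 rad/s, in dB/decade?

-20 dB/decade

With 0 zeros and 1 pole, the high-frequency asymptotic slope is 20 × (0 − 1) = -20 dB/decade.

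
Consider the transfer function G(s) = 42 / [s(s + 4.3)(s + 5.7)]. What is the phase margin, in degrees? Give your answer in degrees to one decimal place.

54.9 deg

Gain crossover: |G(jω)| = 1 at ω ≈ 1.55 rad/s.
∠G(j1.55) = −90° − arctan(1.55/4.3) − arctan(1.55/5.7) ≈ -125.13°
PM = 180° + (-125.13°) = 54.87°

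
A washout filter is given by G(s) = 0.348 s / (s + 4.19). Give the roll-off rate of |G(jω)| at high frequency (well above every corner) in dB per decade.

0 dB/decade

With 1 zero and 1 pole, the high-frequency asymptotic slope is 20 × (1 − 1) = 0 dB/decade.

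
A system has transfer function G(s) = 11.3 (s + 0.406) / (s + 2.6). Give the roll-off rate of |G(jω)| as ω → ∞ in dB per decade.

0 dB/decade

With 1 zero and 1 pole, the high-frequency asymptotic slope is 20 × (1 − 1) = 0 dB/decade.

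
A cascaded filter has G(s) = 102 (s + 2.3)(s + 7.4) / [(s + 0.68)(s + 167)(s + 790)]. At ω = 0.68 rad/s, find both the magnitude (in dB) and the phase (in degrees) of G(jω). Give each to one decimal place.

|G| = -36.9 dB, ∠G = -23.6°

|j0.68 + 2.3| = √(0.68² + 2.3²) = 2.398
|j0.68 + 7.4| = √(0.68² + 7.4²) = 7.431
|j0.68 + 0.68| = √(0.68² + 0.68²) = 0.9617
|j0.68 + 167| = √(0.68² + 167²) = 167
|j0.68 + 790| = √(0.68² + 790²) = 790
|G(j0.68)| = 102 × 2.398 × 7.431 / (0.9617 × 167 × 790) = 0.014329
20 log₁₀(0.014329) = -36.88 dB
∠(j0.68 + 2.3) = arctan(0.68/2.3) = 16.47°
∠(j0.68 + 7.4) = arctan(0.68/7.4) = 5.25°
∠(j0.68 + 0.68) = arctan(0.68/0.68) = 45.00°
∠(j0.68 + 167) = arctan(0.68/167) = 0.23°
∠(j0.68 + 790) = arctan(0.68/790) = 0.05°
∠G(j0.68) = 16.47° + 5.25° − (45.00° + 0.23° + 0.05°) = -23.56°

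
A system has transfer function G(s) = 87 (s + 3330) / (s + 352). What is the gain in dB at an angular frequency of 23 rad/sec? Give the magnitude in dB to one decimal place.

58.3 dB

|j23 + 3330| = √(23² + 3330²) = 3330
|j23 + 352| = √(23² + 352²) = 352.8
|G(j23)| = 87 × 3330 / 352.8 = 821.31
20 log₁₀(821.31) = 58.29 dB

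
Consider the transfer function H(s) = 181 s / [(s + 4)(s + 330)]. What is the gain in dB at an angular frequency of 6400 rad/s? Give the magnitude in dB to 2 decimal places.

-30.98 dB

|j6400| = 6400
|j6400 + 4| = √(6400² + 4²) = 6400
|j6400 + 330| = √(6400² + 330²) = 6409
|H(j6400)| = 181 × 6400 / (6400 × 6409) = 0.028244
20 log₁₀(0.028244) = -30.982 dB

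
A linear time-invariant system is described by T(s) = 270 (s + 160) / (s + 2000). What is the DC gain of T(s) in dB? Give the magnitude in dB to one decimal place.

T(0) = 270 × 160 / 2000 = 21.6
20 log₁₀(21.6) = 26.69 dB

26.7 dB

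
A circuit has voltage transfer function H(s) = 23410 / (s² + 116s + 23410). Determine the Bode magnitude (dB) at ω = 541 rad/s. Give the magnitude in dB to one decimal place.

-21.4 dB

|(j541)² + 116(j541) + 23410| = |-2.6927e+05 + j62756| = 2.765e+05
|H(j541)| = 23410 / 2.765e+05 = 0.084669
20 log₁₀(0.084669) = -21.45 dB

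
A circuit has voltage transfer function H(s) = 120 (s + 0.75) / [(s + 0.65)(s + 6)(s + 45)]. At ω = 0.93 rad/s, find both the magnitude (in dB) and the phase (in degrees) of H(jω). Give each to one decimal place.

|H| = -6.7 dB, ∠H = -13.9°

|j0.93 + 0.75| = √(0.93² + 0.75²) = 1.195
|j0.93 + 0.65| = √(0.93² + 0.65²) = 1.135
|j0.93 + 6| = √(0.93² + 6²) = 6.072
|j0.93 + 45| = √(0.93² + 45²) = 45.01
|H(j0.93)| = 120 × 1.195 / (1.135 × 6.072 × 45.01) = 0.46237
20 log₁₀(0.46237) = -6.70 dB
∠(j0.93 + 0.75) = arctan(0.93/0.75) = 51.12°
∠(j0.93 + 0.65) = arctan(0.93/0.65) = 55.05°
∠(j0.93 + 6) = arctan(0.93/6) = 8.81°
∠(j0.93 + 45) = arctan(0.93/45) = 1.18°
∠H(j0.93) = 51.12° − (55.05° + 8.81° + 1.18°) = -13.93°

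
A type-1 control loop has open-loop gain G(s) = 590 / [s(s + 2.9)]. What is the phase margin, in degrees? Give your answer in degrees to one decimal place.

Gain crossover: |G(jω)| = 1 at ω ≈ 24.2 rad/s.
∠G(j24.2) = −90° − arctan(24.2/2.9) ≈ -173.17°
PM = 180° + (-173.17°) = 6.83°

6.8°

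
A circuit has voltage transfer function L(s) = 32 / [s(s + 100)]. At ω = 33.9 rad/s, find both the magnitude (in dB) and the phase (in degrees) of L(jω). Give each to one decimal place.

|j33.9 + 100| = √(33.9² + 100²) = 105.6
|j33.9| = 33.9
|L(j33.9)| = 32 / (105.6 × 33.9) = 0.0089398
20 log₁₀(0.0089398) = -40.97 dB
∠(j33.9 + 100) = arctan(33.9/100) = 18.73°
∠(j33.9) = 90.00°
∠L(j33.9) = − (18.73° + 90.00°) = -108.73°

|L| = -41.0 dB, ∠L = -108.7 deg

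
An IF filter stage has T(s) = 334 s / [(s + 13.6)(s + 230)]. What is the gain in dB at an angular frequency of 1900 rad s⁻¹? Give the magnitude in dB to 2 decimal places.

|j1900| = 1900
|j1900 + 13.6| = √(1900² + 13.6²) = 1900
|j1900 + 230| = √(1900² + 230²) = 1914
|T(j1900)| = 334 × 1900 / (1900 × 1914) = 0.17451
20 log₁₀(0.17451) = -15.164 dB

-15.16 dB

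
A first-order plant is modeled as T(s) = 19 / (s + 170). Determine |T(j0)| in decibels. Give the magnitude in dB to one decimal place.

-19.0 dB

T(0) = 19 / 170 = 0.11176
20 log₁₀(0.11176) = -19.03 dB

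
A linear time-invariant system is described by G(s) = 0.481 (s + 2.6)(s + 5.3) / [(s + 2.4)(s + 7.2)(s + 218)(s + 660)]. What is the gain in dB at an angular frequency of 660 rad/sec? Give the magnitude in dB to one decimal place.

-122.6 dB

|j660 + 2.6| = √(660² + 2.6²) = 660
|j660 + 5.3| = √(660² + 5.3²) = 660
|j660 + 2.4| = √(660² + 2.4²) = 660
|j660 + 7.2| = √(660² + 7.2²) = 660
|j660 + 218| = √(660² + 218²) = 695.1
|j660 + 660| = √(660² + 660²) = 933.4
|G(j660)| = 0.481 × 660 × 660 / (660 × 660 × 695.1 × 933.4) = 7.4139e-07
20 log₁₀(7.4139e-07) = -122.60 dB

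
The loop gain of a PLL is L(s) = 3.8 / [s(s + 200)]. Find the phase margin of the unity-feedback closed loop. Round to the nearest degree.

90°

Gain crossover: |L(jω)| = 1 at ω ≈ 0.019 rad/s.
∠L(j0.019) = −90° − arctan(0.019/200) ≈ -90.01°
PM = 180° + (-90.01°) = 89.99°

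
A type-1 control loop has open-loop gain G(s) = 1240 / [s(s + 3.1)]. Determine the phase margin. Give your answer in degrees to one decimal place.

Gain crossover: |G(jω)| = 1 at ω ≈ 35.1 rad/s.
∠G(j35.1) = −90° − arctan(35.1/3.1) ≈ -174.96°
PM = 180° + (-174.96°) = 5.04°

5.0°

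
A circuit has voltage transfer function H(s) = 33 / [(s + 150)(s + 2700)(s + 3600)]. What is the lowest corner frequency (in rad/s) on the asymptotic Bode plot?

150 rad/s

Break frequencies occur at each pole and zero magnitude: 150 rad/s, 2700 rad/s, 3600 rad/s.
The lowest is 150 rad/s.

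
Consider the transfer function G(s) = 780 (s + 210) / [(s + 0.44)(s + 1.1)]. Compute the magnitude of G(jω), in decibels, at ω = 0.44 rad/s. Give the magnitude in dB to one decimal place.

|j0.44 + 210| = √(0.44² + 210²) = 210
|j0.44 + 0.44| = √(0.44² + 0.44²) = 0.6223
|j0.44 + 1.1| = √(0.44² + 1.1²) = 1.185
|G(j0.44)| = 780 × 210 / (0.6223 × 1.185) = 2.2219e+05
20 log₁₀(2.2219e+05) = 106.93 dB

106.9 dB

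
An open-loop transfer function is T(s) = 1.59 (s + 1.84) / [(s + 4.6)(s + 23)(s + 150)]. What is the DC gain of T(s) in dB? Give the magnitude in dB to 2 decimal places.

-74.69 dB

T(0) = 1.59 × 1.84 / (4.6 × 23 × 150) = 0.00018435
20 log₁₀(0.00018435) = -74.687 dB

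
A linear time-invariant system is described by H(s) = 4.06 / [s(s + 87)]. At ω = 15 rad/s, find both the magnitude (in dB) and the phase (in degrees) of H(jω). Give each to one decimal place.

|j15 + 87| = √(15² + 87²) = 88.28
|j15| = 15
|H(j15)| = 4.06 / (88.28 × 15) = 0.0030659
20 log₁₀(0.0030659) = -50.27 dB
∠(j15 + 87) = arctan(15/87) = 9.78°
∠(j15) = 90.00°
∠H(j15) = − (9.78° + 90.00°) = -99.78°

|H| = -50.3 dB, ∠H = -99.8°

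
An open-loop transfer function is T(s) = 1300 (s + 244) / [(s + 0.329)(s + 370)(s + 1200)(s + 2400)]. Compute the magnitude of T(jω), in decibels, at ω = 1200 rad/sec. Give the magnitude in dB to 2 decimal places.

-132.69 dB

|j1200 + 244| = √(1200² + 244²) = 1225
|j1200 + 0.329| = √(1200² + 0.329²) = 1200
|j1200 + 370| = √(1200² + 370²) = 1256
|j1200 + 1200| = √(1200² + 1200²) = 1697
|j1200 + 2400| = √(1200² + 2400²) = 2683
|T(j1200)| = 1300 × 1225 / (1200 × 1256 × 1697 × 2683) = 2.3199e-07
20 log₁₀(2.3199e-07) = -132.690 dB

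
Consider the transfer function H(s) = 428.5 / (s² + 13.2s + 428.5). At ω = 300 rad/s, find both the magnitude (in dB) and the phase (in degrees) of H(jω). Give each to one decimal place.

|H| = -46.4 dB, ∠H = -177.5°

|(j300)² + 13.2(j300) + 428.5| = |-89572 + j3960| = 8.966e+04
|H(j300)| = 428.5 / 8.966e+04 = 0.0047792
20 log₁₀(0.0047792) = -46.41 dB
∠[(j300)² + 13.2(j300) + 428.5] = ∠[-89572 + j3960] = 177.47°
∠H(j300) = −177.47° = -177.47°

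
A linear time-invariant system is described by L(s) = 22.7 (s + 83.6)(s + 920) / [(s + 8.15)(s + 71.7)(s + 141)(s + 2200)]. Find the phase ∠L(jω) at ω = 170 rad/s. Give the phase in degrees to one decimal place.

-134.9 deg

∠(j170 + 83.6) = arctan(170/83.6) = 63.81°
∠(j170 + 920) = arctan(170/920) = 10.47°
∠(j170 + 8.15) = arctan(170/8.15) = 87.26°
∠(j170 + 71.7) = arctan(170/71.7) = 67.13°
∠(j170 + 141) = arctan(170/141) = 50.33°
∠(j170 + 2200) = arctan(170/2200) = 4.42°
∠L(j170) = 63.81° + 10.47° − (87.26° + 67.13° + 50.33° + 4.42°) = -134.85°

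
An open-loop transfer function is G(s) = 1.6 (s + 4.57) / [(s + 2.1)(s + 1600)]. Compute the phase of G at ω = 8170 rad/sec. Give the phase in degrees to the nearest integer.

∠(j8170 + 4.57) = arctan(8170/4.57) = 89.97°
∠(j8170 + 2.1) = arctan(8170/2.1) = 89.99°
∠(j8170 + 1600) = arctan(8170/1600) = 78.92°
∠G(j8170) = 89.97° − (89.99° + 78.92°) = -78.94°

-79°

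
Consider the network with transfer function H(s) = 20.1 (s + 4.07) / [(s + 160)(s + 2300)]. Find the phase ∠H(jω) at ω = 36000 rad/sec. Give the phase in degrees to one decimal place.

-86.1°

∠(j36000 + 4.07) = arctan(36000/4.07) = 89.99°
∠(j36000 + 160) = arctan(36000/160) = 89.75°
∠(j36000 + 2300) = arctan(36000/2300) = 86.34°
∠H(j36000) = 89.99° − (89.75° + 86.34°) = -86.10°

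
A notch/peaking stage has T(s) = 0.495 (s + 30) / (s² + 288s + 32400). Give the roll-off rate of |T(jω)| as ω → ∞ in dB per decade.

-20 dB/decade

With 1 zero and 2 poles, the high-frequency asymptotic slope is 20 × (1 − 2) = -20 dB/decade.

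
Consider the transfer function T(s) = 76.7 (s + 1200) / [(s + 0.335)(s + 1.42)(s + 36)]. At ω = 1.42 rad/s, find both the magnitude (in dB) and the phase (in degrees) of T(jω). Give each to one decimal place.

|T| = 58.8 dB, ∠T = -123.9°

|j1.42 + 1200| = √(1.42² + 1200²) = 1200
|j1.42 + 0.335| = √(1.42² + 0.335²) = 1.459
|j1.42 + 1.42| = √(1.42² + 1.42²) = 2.008
|j1.42 + 36| = √(1.42² + 36²) = 36.03
|T(j1.42)| = 76.7 × 1200 / (1.459 × 2.008 × 36.03) = 871.93
20 log₁₀(871.93) = 58.81 dB
∠(j1.42 + 1200) = arctan(1.42/1200) = 0.07°
∠(j1.42 + 0.335) = arctan(1.42/0.335) = 76.73°
∠(j1.42 + 1.42) = arctan(1.42/1.42) = 45.00°
∠(j1.42 + 36) = arctan(1.42/36) = 2.26°
∠T(j1.42) = 0.07° − (76.73° + 45.00° + 2.26°) = -123.92°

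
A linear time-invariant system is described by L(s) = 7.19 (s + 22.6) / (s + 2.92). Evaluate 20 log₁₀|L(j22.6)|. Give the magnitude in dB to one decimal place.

|j22.6 + 22.6| = √(22.6² + 22.6²) = 31.96
|j22.6 + 2.92| = √(22.6² + 2.92²) = 22.79
|L(j22.6)| = 7.19 × 31.96 / 22.79 = 10.084
20 log₁₀(10.084) = 20.07 dB

20.1 dB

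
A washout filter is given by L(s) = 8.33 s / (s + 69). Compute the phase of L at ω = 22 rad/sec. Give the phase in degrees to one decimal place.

72.3°

∠(j22) = 90.00°
∠(j22 + 69) = arctan(22/69) = 17.68°
∠L(j22) = 90.00° − 17.68° = 72.32°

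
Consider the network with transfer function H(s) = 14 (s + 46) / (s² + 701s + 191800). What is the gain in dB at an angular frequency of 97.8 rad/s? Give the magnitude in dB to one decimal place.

|j97.8 + 46| = √(97.8² + 46²) = 108.1
|(j97.8)² + 701(j97.8) + 191800| = |1.8224e+05 + j68558| = 1.947e+05
|H(j97.8)| = 14 × 108.1 / 1.947e+05 = 0.0077712
20 log₁₀(0.0077712) = -42.19 dB

-42.2 dB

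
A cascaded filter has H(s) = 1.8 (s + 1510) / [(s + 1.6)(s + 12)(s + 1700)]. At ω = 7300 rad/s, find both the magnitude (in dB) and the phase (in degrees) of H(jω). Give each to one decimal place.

|H| = -149.5 dB, ∠H = -178.5 deg

|j7300 + 1510| = √(7300² + 1510²) = 7455
|j7300 + 1.6| = √(7300² + 1.6²) = 7300
|j7300 + 12| = √(7300² + 12²) = 7300
|j7300 + 1700| = √(7300² + 1700²) = 7495
|H(j7300)| = 1.8 × 7455 / (7300 × 7300 × 7495) = 3.3594e-08
20 log₁₀(3.3594e-08) = -149.47 dB
∠(j7300 + 1510) = arctan(7300/1510) = 78.31°
∠(j7300 + 1.6) = arctan(7300/1.6) = 89.99°
∠(j7300 + 12) = arctan(7300/12) = 89.91°
∠(j7300 + 1700) = arctan(7300/1700) = 76.89°
∠H(j7300) = 78.31° − (89.99° + 89.91° + 76.89°) = -178.47°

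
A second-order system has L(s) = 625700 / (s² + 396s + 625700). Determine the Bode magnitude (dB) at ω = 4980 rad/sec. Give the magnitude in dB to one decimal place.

-31.8 dB

|(j4980)² + 396(j4980) + 625700| = |-2.4175e+07 + j1.9721e+06| = 2.426e+07
|L(j4980)| = 625700 / 2.426e+07 = 0.025797
20 log₁₀(0.025797) = -31.77 dB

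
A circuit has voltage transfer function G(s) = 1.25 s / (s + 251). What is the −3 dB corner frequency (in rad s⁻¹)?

251 rad s⁻¹

For a single-pole high-pass, the −3 dB point is at the pole: ω = 251 rad s⁻¹.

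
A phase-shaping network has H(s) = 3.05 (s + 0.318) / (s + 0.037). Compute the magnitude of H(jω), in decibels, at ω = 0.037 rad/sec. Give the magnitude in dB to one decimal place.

25.4 dB

|j0.037 + 0.318| = √(0.037² + 0.318²) = 0.3201
|j0.037 + 0.037| = √(0.037² + 0.037²) = 0.05233
|H(j0.037)| = 3.05 × 0.3201 / 0.05233 = 18.661
20 log₁₀(18.661) = 25.42 dB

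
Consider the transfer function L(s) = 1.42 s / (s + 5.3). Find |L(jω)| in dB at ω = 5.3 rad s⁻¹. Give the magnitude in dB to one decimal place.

0.0 dB

|j5.3| = 5.3
|j5.3 + 5.3| = √(5.3² + 5.3²) = 7.495
|L(j5.3)| = 1.42 × 5.3 / 7.495 = 1.0041
20 log₁₀(1.0041) = 0.04 dB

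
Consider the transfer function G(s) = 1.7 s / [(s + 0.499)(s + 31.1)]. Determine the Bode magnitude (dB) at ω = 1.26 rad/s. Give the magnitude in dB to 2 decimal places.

|j1.26| = 1.26
|j1.26 + 0.499| = √(1.26² + 0.499²) = 1.355
|j1.26 + 31.1| = √(1.26² + 31.1²) = 31.13
|G(j1.26)| = 1.7 × 1.26 / (1.355 × 31.13) = 0.05078
20 log₁₀(0.05078) = -25.886 dB

-25.89 dB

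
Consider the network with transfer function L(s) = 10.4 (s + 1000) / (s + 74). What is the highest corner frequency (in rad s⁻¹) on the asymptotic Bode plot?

1000 rad s⁻¹

Break frequencies occur at each pole and zero magnitude: 74 rad s⁻¹, 1000 rad s⁻¹.
The highest is 1000 rad s⁻¹.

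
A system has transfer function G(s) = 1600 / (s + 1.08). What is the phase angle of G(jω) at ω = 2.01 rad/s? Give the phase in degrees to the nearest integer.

∠(j2.01 + 1.08) = arctan(2.01/1.08) = 61.75°
∠G(j2.01) = −61.75° = -61.75°

-62°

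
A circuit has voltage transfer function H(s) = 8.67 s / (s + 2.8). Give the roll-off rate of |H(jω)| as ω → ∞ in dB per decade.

0 dB/decade

With 1 zero and 1 pole, the high-frequency asymptotic slope is 20 × (1 − 1) = 0 dB/decade.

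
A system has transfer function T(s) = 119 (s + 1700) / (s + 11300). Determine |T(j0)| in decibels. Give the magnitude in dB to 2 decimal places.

T(0) = 119 × 1700 / 11300 = 17.903
20 log₁₀(17.903) = 25.058 dB

25.06 dB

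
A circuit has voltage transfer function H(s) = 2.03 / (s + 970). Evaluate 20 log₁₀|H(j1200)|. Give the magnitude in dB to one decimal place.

-57.6 dB

|j1200 + 970| = √(1200² + 970²) = 1543
|H(j1200)| = 2.03 / 1543 = 0.0013156
20 log₁₀(0.0013156) = -57.62 dB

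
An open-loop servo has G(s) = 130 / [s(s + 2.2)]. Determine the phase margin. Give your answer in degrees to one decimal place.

11.0°

Gain crossover: |G(jω)| = 1 at ω ≈ 11.3 rad s⁻¹.
∠G(j11.3) = −90° − arctan(11.3/2.2) ≈ -168.98°
PM = 180° + (-168.98°) = 11.02°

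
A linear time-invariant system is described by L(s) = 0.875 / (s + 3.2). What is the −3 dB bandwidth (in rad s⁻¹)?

For a single-pole low-pass, the −3 dB point is at the pole: ω = 3.2 rad s⁻¹.

3.2 rad s⁻¹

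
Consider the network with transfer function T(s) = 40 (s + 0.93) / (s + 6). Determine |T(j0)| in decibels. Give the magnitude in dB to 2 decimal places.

15.85 dB

T(0) = 40 × 0.93 / 6 = 6.2
20 log₁₀(6.2) = 15.848 dB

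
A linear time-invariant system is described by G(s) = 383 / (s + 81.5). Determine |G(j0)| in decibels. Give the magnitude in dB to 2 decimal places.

13.44 dB

G(0) = 383 / 81.5 = 4.6994
20 log₁₀(4.6994) = 13.441 dB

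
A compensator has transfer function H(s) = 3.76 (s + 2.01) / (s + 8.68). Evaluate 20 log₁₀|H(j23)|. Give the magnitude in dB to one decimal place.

11.0 dB

|j23 + 2.01| = √(23² + 2.01²) = 23.09
|j23 + 8.68| = √(23² + 8.68²) = 24.58
|H(j23)| = 3.76 × 23.09 / 24.58 = 3.5312
20 log₁₀(3.5312) = 10.96 dB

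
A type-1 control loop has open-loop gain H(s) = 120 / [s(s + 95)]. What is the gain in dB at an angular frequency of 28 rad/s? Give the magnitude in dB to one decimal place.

-27.3 dB

|j28 + 95| = √(28² + 95²) = 99.04
|j28| = 28
|H(j28)| = 120 / (99.04 × 28) = 0.043272
20 log₁₀(0.043272) = -27.28 dB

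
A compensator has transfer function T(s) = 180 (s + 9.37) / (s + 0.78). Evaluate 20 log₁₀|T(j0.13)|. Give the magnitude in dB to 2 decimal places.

66.58 dB

|j0.13 + 9.37| = √(0.13² + 9.37²) = 9.371
|j0.13 + 0.78| = √(0.13² + 0.78²) = 0.7908
|T(j0.13)| = 180 × 9.371 / 0.7908 = 2133.1
20 log₁₀(2133.1) = 66.580 dB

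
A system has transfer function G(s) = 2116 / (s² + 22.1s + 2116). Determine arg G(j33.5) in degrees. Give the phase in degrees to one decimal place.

∠[(j33.5)² + 22.1(j33.5) + 2116] = ∠[993.75 + j740.35] = 36.69°
∠G(j33.5) = −36.69° = -36.69°

-36.7 deg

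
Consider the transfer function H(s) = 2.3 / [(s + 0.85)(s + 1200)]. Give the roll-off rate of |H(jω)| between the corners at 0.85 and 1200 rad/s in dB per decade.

-20 dB/decade

In this band the factors already past their corner are: pole at 0.85; net slope = -20 dB/decade.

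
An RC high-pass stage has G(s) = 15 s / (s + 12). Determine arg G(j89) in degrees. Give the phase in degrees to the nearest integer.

∠(j89) = 90.00°
∠(j89 + 12) = arctan(89/12) = 82.32°
∠G(j89) = 90.00° − 82.32° = 7.68°

8°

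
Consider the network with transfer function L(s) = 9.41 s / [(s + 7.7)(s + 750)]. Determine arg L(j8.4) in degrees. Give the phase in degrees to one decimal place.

∠(j8.4) = 90.00°
∠(j8.4 + 7.7) = arctan(8.4/7.7) = 47.49°
∠(j8.4 + 750) = arctan(8.4/750) = 0.64°
∠L(j8.4) = 90.00° − (47.49° + 0.64°) = 41.87°

41.9 deg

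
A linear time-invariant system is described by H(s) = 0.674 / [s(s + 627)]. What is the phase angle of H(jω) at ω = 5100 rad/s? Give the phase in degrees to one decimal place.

∠(j5100 + 627) = arctan(5100/627) = 82.99°
∠(j5100) = 90.00°
∠H(j5100) = − (82.99° + 90.00°) = -172.99°

-173.0°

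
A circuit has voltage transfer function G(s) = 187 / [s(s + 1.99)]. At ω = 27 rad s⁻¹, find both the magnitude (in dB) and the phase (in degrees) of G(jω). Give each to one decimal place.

|G| = -11.8 dB, ∠G = -175.8°

|j27 + 1.99| = √(27² + 1.99²) = 27.07
|j27| = 27
|G(j27)| = 187 / (27.07 × 27) = 0.25582
20 log₁₀(0.25582) = -11.84 dB
∠(j27 + 1.99) = arctan(27/1.99) = 85.78°
∠(j27) = 90.00°
∠G(j27) = − (85.78° + 90.00°) = -175.78°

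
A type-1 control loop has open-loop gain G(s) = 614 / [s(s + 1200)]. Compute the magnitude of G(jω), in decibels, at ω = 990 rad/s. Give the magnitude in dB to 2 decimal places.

|j990 + 1200| = √(990² + 1200²) = 1556
|j990| = 990
|G(j990)| = 614 / (1556 × 990) = 0.00039867
20 log₁₀(0.00039867) = -67.988 dB

-67.99 dB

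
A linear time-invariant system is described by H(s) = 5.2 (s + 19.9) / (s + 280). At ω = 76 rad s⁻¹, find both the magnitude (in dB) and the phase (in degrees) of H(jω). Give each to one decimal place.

|H| = 3.0 dB, ∠H = 60.1°

|j76 + 19.9| = √(76² + 19.9²) = 78.56
|j76 + 280| = √(76² + 280²) = 290.1
|H(j76)| = 5.2 × 78.56 / 290.1 = 1.4081
20 log₁₀(1.4081) = 2.97 dB
∠(j76 + 19.9) = arctan(76/19.9) = 75.33°
∠(j76 + 280) = arctan(76/280) = 15.19°
∠H(j76) = 75.33° − 15.19° = 60.14°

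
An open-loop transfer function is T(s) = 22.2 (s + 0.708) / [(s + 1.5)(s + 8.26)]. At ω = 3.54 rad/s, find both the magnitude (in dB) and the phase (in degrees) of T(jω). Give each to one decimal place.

|T| = 7.3 dB, ∠T = -11.5°

|j3.54 + 0.708| = √(3.54² + 0.708²) = 3.61
|j3.54 + 1.5| = √(3.54² + 1.5²) = 3.845
|j3.54 + 8.26| = √(3.54² + 8.26²) = 8.987
|T(j3.54)| = 22.2 × 3.61 / (3.845 × 8.987) = 2.3196
20 log₁₀(2.3196) = 7.31 dB
∠(j3.54 + 0.708) = arctan(3.54/0.708) = 78.69°
∠(j3.54 + 1.5) = arctan(3.54/1.5) = 67.04°
∠(j3.54 + 8.26) = arctan(3.54/8.26) = 23.20°
∠T(j3.54) = 78.69° − (67.04° + 23.20°) = -11.54°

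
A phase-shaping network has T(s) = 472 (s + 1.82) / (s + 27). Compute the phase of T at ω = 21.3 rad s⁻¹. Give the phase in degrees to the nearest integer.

∠(j21.3 + 1.82) = arctan(21.3/1.82) = 85.12°
∠(j21.3 + 27) = arctan(21.3/27) = 38.27°
∠T(j21.3) = 85.12° − 38.27° = 46.85°

47°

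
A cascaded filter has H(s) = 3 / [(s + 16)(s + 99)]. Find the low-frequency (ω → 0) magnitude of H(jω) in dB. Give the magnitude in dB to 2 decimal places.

H(0) = 3 / (16 × 99) = 0.0018939
20 log₁₀(0.0018939) = -54.453 dB

-54.45 dB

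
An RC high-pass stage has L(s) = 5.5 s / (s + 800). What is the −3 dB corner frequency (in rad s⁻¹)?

800 rad s⁻¹

For a single-pole high-pass, the −3 dB point is at the pole: ω = 800 rad s⁻¹.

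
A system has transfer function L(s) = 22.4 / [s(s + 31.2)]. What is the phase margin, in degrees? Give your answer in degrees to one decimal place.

88.7°

Gain crossover: |L(jω)| = 1 at ω ≈ 0.718 rad/s.
∠L(j0.718) = −90° − arctan(0.718/31.2) ≈ -91.32°
PM = 180° + (-91.32°) = 88.68°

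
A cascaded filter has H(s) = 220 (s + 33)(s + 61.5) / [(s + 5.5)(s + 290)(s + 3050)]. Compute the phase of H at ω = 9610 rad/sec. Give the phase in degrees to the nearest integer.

-71°

∠(j9610 + 33) = arctan(9610/33) = 89.80°
∠(j9610 + 61.5) = arctan(9610/61.5) = 89.63°
∠(j9610 + 5.5) = arctan(9610/5.5) = 89.97°
∠(j9610 + 290) = arctan(9610/290) = 88.27°
∠(j9610 + 3050) = arctan(9610/3050) = 72.39°
∠H(j9610) = 89.80° + 89.63° − (89.97° + 88.27° + 72.39°) = -71.19°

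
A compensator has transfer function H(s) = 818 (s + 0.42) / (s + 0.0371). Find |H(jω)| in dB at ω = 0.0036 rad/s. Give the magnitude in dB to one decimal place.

79.3 dB

|j0.0036 + 0.42| = √(0.0036² + 0.42²) = 0.42
|j0.0036 + 0.0371| = √(0.0036² + 0.0371²) = 0.03727
|H(j0.0036)| = 818 × 0.42 / 0.03727 = 9217.4
20 log₁₀(9217.4) = 79.29 dB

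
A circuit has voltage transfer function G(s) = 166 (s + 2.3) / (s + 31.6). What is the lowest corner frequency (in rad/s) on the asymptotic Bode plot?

Break frequencies occur at each pole and zero magnitude: 2.3 rad/s, 31.6 rad/s.
The lowest is 2.3 rad/s.

2.3 rad/s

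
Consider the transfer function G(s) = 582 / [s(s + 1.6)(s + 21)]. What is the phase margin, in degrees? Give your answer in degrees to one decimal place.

3.9°

Gain crossover: |G(jω)| = 1 at ω ≈ 5.07 rad/s.
∠G(j5.07) = −90° − arctan(5.07/1.6) − arctan(5.07/21) ≈ -176.05°
PM = 180° + (-176.05°) = 3.95°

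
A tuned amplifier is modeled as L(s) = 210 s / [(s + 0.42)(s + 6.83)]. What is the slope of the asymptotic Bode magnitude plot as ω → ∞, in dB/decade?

-20 dB/decade

With 1 zero and 2 poles, the high-frequency asymptotic slope is 20 × (1 − 2) = -20 dB/decade.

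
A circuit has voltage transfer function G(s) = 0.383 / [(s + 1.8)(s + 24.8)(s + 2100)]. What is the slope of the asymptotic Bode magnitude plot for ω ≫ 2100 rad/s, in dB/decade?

-60 dB/decade

With 0 zeros and 3 poles, the high-frequency asymptotic slope is 20 × (0 − 3) = -60 dB/decade.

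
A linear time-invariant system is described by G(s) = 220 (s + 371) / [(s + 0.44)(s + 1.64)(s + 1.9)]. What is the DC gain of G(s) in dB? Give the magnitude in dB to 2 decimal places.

G(0) = 220 × 371 / (0.44 × 1.64 × 1.9) = 59531
20 log₁₀(59531) = 95.495 dB

95.49 dB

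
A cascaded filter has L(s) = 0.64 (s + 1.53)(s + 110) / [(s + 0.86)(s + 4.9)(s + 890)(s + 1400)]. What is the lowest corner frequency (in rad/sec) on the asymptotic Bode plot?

Break frequencies occur at each pole and zero magnitude: 0.86 rad/sec, 1.53 rad/sec, 4.9 rad/sec, 110 rad/sec, 890 rad/sec, 1400 rad/sec.
The lowest is 0.86 rad/sec.

0.86 rad/sec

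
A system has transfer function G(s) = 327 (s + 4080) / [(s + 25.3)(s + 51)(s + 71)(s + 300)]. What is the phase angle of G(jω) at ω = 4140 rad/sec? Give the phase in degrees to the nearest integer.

∠(j4140 + 4080) = arctan(4140/4080) = 45.42°
∠(j4140 + 25.3) = arctan(4140/25.3) = 89.65°
∠(j4140 + 51) = arctan(4140/51) = 89.29°
∠(j4140 + 71) = arctan(4140/71) = 89.02°
∠(j4140 + 300) = arctan(4140/300) = 85.86°
∠G(j4140) = 45.42° − (89.65° + 89.29° + 89.02° + 85.86°) = -308.40°

-308°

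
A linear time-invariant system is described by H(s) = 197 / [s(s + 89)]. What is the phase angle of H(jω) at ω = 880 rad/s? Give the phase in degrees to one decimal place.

-174.2°

∠(j880 + 89) = arctan(880/89) = 84.22°
∠(j880) = 90.00°
∠H(j880) = − (84.22° + 90.00°) = -174.22°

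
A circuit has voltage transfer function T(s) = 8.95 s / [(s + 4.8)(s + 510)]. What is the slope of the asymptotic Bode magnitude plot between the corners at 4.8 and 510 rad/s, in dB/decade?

In this band the factors already past their corner are: 1 differentiator zero, pole at 4.8; net slope = 0 dB/decade.

0 dB/decade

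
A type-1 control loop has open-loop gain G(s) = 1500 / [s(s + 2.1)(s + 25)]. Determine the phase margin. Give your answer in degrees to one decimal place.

Gain crossover: |G(jω)| = 1 at ω ≈ 7.44 rad/s.
∠G(j7.44) = −90° − arctan(7.44/2.1) − arctan(7.44/25) ≈ -180.81°
PM = 180° + (-180.81°) = -0.81°

-0.8°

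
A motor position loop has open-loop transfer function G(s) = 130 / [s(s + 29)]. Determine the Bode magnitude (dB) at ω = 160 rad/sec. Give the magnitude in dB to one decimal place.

|j160 + 29| = √(160² + 29²) = 162.6
|j160| = 160
|G(j160)| = 130 / (162.6 × 160) = 0.0049967
20 log₁₀(0.0049967) = -46.03 dB

-46.0 dB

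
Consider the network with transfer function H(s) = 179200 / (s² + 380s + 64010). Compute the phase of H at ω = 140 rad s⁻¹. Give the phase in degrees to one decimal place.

∠[(j140)² + 380(j140) + 64010] = ∠[44410 + j53200] = 50.15°
∠H(j140) = −50.15° = -50.15°

-50.1°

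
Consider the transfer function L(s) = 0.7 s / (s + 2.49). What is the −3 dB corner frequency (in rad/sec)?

For a single-pole high-pass, the −3 dB point is at the pole: ω = 2.49 rad/sec.

2.49 rad/sec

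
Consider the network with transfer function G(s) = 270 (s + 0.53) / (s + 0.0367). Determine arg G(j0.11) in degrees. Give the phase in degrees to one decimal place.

∠(j0.11 + 0.53) = arctan(0.11/0.53) = 11.73°
∠(j0.11 + 0.0367) = arctan(0.11/0.0367) = 71.55°
∠G(j0.11) = 11.73° − 71.55° = -59.82°

-59.8°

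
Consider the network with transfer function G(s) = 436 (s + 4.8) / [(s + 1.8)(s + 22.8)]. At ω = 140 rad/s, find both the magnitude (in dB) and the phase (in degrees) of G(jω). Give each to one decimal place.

|j140 + 4.8| = √(140² + 4.8²) = 140.1
|j140 + 1.8| = √(140² + 1.8²) = 140
|j140 + 22.8| = √(140² + 22.8²) = 141.8
|G(j140)| = 436 × 140.1 / (140 × 141.8) = 3.0753
20 log₁₀(3.0753) = 9.76 dB
∠(j140 + 4.8) = arctan(140/4.8) = 88.04°
∠(j140 + 1.8) = arctan(140/1.8) = 89.26°
∠(j140 + 22.8) = arctan(140/22.8) = 80.75°
∠G(j140) = 88.04° − (89.26° + 80.75°) = -81.98°

|G| = 9.8 dB, ∠G = -82.0 deg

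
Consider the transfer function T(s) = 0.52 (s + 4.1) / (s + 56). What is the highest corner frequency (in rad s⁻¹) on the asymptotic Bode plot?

Break frequencies occur at each pole and zero magnitude: 4.1 rad s⁻¹, 56 rad s⁻¹.
The highest is 56 rad s⁻¹.

56 rad s⁻¹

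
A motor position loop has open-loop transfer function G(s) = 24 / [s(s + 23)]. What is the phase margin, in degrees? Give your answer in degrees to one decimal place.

Gain crossover: |G(jω)| = 1 at ω ≈ 1.04 rad s⁻¹.
∠G(j1.04) = −90° − arctan(1.04/23) ≈ -92.59°
PM = 180° + (-92.59°) = 87.41°

87.4°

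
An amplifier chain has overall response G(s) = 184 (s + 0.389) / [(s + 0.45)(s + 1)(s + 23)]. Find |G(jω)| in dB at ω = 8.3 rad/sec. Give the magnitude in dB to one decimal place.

-0.9 dB

|j8.3 + 0.389| = √(8.3² + 0.389²) = 8.309
|j8.3 + 0.45| = √(8.3² + 0.45²) = 8.312
|j8.3 + 1| = √(8.3² + 1²) = 8.36
|j8.3 + 23| = √(8.3² + 23²) = 24.45
|G(j8.3)| = 184 × 8.309 / (8.312 × 8.36 × 24.45) = 0.89979
20 log₁₀(0.89979) = -0.92 dB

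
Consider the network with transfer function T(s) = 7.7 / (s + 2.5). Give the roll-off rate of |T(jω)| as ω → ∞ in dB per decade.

-20 dB/decade

With 0 zeros and 1 pole, the high-frequency asymptotic slope is 20 × (0 − 1) = -20 dB/decade.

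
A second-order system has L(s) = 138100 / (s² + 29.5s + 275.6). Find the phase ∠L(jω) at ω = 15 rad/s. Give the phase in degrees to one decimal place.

-83.5°

∠[(j15)² + 29.5(j15) + 275.6] = ∠[50.6 + j442.5] = 83.48°
∠L(j15) = −83.48° = -83.48°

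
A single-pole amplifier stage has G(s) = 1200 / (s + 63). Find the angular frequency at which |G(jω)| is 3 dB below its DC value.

63 rad/s

For a single-pole low-pass, the −3 dB point is at the pole: ω = 63 rad/s.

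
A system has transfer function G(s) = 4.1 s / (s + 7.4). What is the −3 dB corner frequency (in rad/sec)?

7.4 rad/sec

For a single-pole high-pass, the −3 dB point is at the pole: ω = 7.4 rad/sec.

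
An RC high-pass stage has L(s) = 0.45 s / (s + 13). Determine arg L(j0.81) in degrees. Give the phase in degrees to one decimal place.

∠(j0.81) = 90.00°
∠(j0.81 + 13) = arctan(0.81/13) = 3.57°
∠L(j0.81) = 90.00° − 3.57° = 86.43°

86.4 deg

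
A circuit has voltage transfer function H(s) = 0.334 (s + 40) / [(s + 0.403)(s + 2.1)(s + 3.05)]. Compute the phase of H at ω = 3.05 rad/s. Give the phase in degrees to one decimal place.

-178.6°

∠(j3.05 + 40) = arctan(3.05/40) = 4.36°
∠(j3.05 + 0.403) = arctan(3.05/0.403) = 82.47°
∠(j3.05 + 2.1) = arctan(3.05/2.1) = 55.45°
∠(j3.05 + 3.05) = arctan(3.05/3.05) = 45.00°
∠H(j3.05) = 4.36° − (82.47° + 55.45° + 45.00°) = -178.56°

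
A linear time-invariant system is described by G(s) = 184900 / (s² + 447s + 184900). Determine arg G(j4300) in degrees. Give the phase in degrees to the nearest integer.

-174°

∠[(j4300)² + 447(j4300) + 184900] = ∠[-1.8305e+07 + j1.9221e+06] = 174.01°
∠G(j4300) = −174.01° = -174.01°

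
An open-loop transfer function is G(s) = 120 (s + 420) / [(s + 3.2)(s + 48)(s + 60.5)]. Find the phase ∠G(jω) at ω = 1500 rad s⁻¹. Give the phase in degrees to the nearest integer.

-191°

∠(j1500 + 420) = arctan(1500/420) = 74.36°
∠(j1500 + 3.2) = arctan(1500/3.2) = 89.88°
∠(j1500 + 48) = arctan(1500/48) = 88.17°
∠(j1500 + 60.5) = arctan(1500/60.5) = 87.69°
∠G(j1500) = 74.36° − (89.88° + 88.17° + 87.69°) = -191.38°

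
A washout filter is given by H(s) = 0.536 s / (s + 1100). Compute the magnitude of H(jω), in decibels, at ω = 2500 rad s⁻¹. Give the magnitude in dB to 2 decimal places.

-6.19 dB

|j2500| = 2500
|j2500 + 1100| = √(2500² + 1100²) = 2731
|H(j2500)| = 0.536 × 2500 / 2731 = 0.49061
20 log₁₀(0.49061) = -6.185 dB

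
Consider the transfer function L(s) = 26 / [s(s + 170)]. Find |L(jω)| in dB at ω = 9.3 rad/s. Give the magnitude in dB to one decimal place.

-35.7 dB

|j9.3 + 170| = √(9.3² + 170²) = 170.3
|j9.3| = 9.3
|L(j9.3)| = 26 / (170.3 × 9.3) = 0.016421
20 log₁₀(0.016421) = -35.69 dB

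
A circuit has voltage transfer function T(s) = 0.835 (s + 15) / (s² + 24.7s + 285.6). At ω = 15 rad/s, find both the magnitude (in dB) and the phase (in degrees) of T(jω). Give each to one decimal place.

|j15 + 15| = √(15² + 15²) = 21.21
|(j15)² + 24.7(j15) + 285.6| = |60.6 + j370.5| = 375.4
|T(j15)| = 0.835 × 21.21 / 375.4 = 0.047181
20 log₁₀(0.047181) = -26.52 dB
∠(j15 + 15) = arctan(15/15) = 45.00°
∠[(j15)² + 24.7(j15) + 285.6] = ∠[60.6 + j370.5] = 80.71°
∠T(j15) = 45.00° − 80.71° = -35.71°

|T| = -26.5 dB, ∠T = -35.7°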